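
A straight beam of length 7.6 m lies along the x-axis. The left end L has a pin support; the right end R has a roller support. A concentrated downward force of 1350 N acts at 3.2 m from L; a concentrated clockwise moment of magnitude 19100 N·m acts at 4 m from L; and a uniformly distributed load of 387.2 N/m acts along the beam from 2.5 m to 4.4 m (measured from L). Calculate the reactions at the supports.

L_x = 0, L_y = -1330 N, R_y = 3416 N

Resultant of the distributed load: 387.2 × 1.9 = 735.68 N at 3.45 m from L.
ΣM about L: R_y·7.6 − 1350·3.2 − 19100 − (387.2·1.9)·3.45 = 0 → R_y = 25958.096/7.6 = 3415.54 ≈ 3416 N.
ΣF_y = 0: L_y + 3415.54 − 1350 − 387.2·1.9 = 0 → L_y = -1330 N.
ΣF_x = 0: no horizontal applied forces, so L_x = 0.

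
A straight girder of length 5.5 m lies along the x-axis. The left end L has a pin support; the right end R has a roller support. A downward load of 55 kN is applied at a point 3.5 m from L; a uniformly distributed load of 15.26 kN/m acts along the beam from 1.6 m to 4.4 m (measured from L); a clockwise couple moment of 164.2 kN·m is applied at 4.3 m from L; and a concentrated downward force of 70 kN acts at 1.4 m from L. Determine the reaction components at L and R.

L_x = 0, L_y = 61.75 kN, R_y = 106.0 kN

Resultant of the distributed load: 15.26 × 2.8 = 42.728 kN at 3 m from L.
ΣM about L: R_y·5.5 − 55·3.5 − (15.26·2.8)·3 − 164.2 − 70·1.4 = 0 → R_y = 582.884/5.5 = 105.979 ≈ 106.0 kN.
ΣF_y = 0: L_y + 105.979 − 55 − 15.26·2.8 − 70 = 0 → L_y = 61.75 kN.
ΣF_x = 0: no horizontal applied forces, so L_x = 0.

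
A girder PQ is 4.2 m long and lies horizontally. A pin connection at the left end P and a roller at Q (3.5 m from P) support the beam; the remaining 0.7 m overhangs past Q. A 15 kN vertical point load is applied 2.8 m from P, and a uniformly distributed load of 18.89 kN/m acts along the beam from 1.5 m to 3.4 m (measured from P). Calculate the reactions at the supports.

P_x = 0, P_y = 13.77 kN, Q_y = 37.12 kN

Resultant of the distributed load: 18.89 × 1.9 = 35.891 kN at 2.45 m from P.
ΣM about P: Q_y·3.5 − 15·2.8 − (18.89·1.9)·2.45 = 0 → Q_y = 129.93295/3.5 = 37.1237 ≈ 37.12 kN.
ΣF_y = 0: P_y + 37.1237 − 15 − 18.89·1.9 = 0 → P_y = 13.77 kN.
ΣF_x = 0: no horizontal applied forces, so P_x = 0.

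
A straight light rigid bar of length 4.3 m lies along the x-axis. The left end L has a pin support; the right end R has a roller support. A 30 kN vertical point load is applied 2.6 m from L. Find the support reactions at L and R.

Taking moments about L: R_y·4.3 − 30·2.6 = 0 → R_y = 78/4.3 = 18.1395 ≈ 18.14 kN.
ΣF_y = 0: L_y + 18.1395 − 30 = 0 → L_y = 11.86 kN.
ΣF_x = 0: no horizontal applied forces, so L_x = 0.

L_x = 0, L_y = 11.86 kN, R_y = 18.14 kN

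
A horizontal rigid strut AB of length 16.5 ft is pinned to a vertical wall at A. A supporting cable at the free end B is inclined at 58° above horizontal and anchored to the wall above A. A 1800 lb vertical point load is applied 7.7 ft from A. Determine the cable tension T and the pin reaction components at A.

T = 990.5 lb, A_x = 524.9 lb, A_y = 960.0 lb

ΣM about A: T·sin58°·16.5 − 1800·7.7 = 0 → T = 13860/(16.5·0.848048) = 990.51 ≈ 990.5 lb.
ΣF_x = 0: A_x − T·cos58° = 0 → A_x = 990.51 × 0.529919 = 524.9 lb.
ΣF_y = 0: A_y + T·sin58° − 1800 = 0 → A_y = 1800 − 990.51 × 0.848048 = 960.0 lb.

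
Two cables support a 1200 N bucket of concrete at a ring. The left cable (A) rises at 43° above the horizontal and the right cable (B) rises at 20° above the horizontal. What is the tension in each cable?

ΣF_x = 0: −T_A·cos43° + T_B·cos20° = 0 → T_B = 0.77829·T_A.
ΣF_y = 0: T_A·sin43° + T_B·sin20° = 1200.
Substitute: T_A·(0.681998 + 0.77829·0.34202) = 1200 → T_A = 1265.57 ≈ 1266 N.
Then T_B = 0.77829 × 1265.57 = 985.0 N.

T_A = 1266 N, T_B = 985.0 N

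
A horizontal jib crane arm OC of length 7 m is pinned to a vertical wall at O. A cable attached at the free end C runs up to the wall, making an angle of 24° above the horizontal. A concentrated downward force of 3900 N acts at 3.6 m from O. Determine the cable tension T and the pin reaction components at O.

T = 4931 N, O_x = 4505 N, O_y = 1894 N

ΣM about O: T·sin24°·7 − 3900·3.6 = 0 → T = 14040/(7·0.406737) = 4931.23 ≈ 4931 N.
ΣF_x = 0: O_x − T·cos24° = 0 → O_x = 4931.23 × 0.913545 = 4505 N.
ΣF_y = 0: O_y + T·sin24° − 3900 = 0 → O_y = 3900 − 4931.23 × 0.406737 = 1894 N.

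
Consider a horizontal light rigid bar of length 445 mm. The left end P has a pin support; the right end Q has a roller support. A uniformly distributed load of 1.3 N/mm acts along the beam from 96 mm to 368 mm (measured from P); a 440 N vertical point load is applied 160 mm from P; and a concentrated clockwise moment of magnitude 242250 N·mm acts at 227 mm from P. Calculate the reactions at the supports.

Resultant of the distributed load: 1.3 × 272 = 353.6 N at 232 mm from P.
ΣM about P: Q_y·445 − (1.3·272)·232 − 440·160 − 242250 = 0 → Q_y = 394685.2/445 = 886.933 ≈ 886.9 N.
ΣF_y = 0: P_y + 886.933 − 1.3·272 − 440 = 0 → P_y = -93.33 N.
ΣF_x = 0: no horizontal applied forces, so P_x = 0.

P_x = 0, P_y = -93.33 N, Q_y = 886.9 N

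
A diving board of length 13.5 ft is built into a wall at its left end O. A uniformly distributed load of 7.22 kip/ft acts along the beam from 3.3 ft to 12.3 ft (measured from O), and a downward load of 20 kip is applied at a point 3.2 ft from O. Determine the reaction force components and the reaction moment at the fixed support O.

Resultant of the distributed load: 7.22 × 9 = 64.98 kip at 7.8 ft from O.
ΣF_x = 0: O_x = 0.
ΣF_y = 0: O_y − 7.22·9 − 20 = 0 → O_y = 84.98 kip.
ΣM about O: M_O − (7.22·9)·7.8 − 20·3.2 = 0 → M_O = 570.8 kip·ft.

O_x = 0, O_y = 84.98 kip, M_O = 570.8 kip·ft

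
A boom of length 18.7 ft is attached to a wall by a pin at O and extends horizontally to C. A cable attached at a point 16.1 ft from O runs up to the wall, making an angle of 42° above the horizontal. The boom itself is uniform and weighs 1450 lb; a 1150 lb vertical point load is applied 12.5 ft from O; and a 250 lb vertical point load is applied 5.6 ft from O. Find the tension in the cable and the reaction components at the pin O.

ΣM about O: T·sin42°·16.1 − 1450·9.35 − 1150·12.5 − 250·5.6 = 0 → T = 29332.5/(16.1·0.669131) = 2722.78 ≈ 2723 lb.
ΣF_x = 0: O_x − T·cos42° = 0 → O_x = 2722.78 × 0.743145 = 2023 lb.
ΣF_y = 0: O_y + T·sin42° − 1450 − 1150 − 250 = 0 → O_y = 2850 − 2722.78 × 0.669131 = 1028 lb.

T = 2723 lb, O_x = 2023 lb, O_y = 1028 lb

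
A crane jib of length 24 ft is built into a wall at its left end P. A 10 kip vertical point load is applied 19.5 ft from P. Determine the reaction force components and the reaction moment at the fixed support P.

P_x = 0, P_y = 10.00 kip, M_P = 195.0 kip·ft

ΣF_x = 0: P_x = 0.
ΣF_y = 0: P_y − 10 = 0 → P_y = 10.00 kip.
ΣM about P: M_P − 10·19.5 = 0 → M_P = 195.0 kip·ft.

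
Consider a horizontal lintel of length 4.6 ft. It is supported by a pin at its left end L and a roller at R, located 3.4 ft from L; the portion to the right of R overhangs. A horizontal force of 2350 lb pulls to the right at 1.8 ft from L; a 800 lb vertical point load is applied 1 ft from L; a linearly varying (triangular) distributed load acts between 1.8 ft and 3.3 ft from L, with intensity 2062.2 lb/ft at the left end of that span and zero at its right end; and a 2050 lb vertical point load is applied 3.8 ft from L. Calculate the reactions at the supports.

L_x = -2350 lb, L_y = 823.9 lb, R_y = 3573 lb

Resultant of the triangular load: ½ × 2062.2 × 1.5 = 1546.65 lb, acting at 2.3 ft from L (one-third of the span from the peak).
Moments about L: R_y·3.4 − 800·1 − (½·2062.2·1.5)·2.3 − 2050·3.8 = 0 → R_y = 12147.295/3.4 = 3572.73 ≈ 3573 lb.
ΣF_y = 0: L_y + 3572.73 − 800 − ½·2062.2·1.5 − 2050 = 0 → L_y = 823.9 lb.
ΣF_x = 0: L_x + 2350 = 0 → L_x = -2350 lb.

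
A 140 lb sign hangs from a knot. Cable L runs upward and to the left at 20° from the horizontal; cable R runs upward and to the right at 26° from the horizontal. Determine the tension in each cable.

ΣF_x = 0: −T_L·cos20° + T_R·cos26° = 0 → T_R = 1.0455·T_L.
ΣF_y = 0: T_L·sin20° + T_R·sin26° = 140.
Substitute: T_L·(0.34202 + 1.0455·0.438371) = 140 → T_L = 174.926 ≈ 174.9 lb.
Then T_R = 1.0455 × 174.926 = 182.9 lb.

T_L = 174.9 lb, T_R = 182.9 lb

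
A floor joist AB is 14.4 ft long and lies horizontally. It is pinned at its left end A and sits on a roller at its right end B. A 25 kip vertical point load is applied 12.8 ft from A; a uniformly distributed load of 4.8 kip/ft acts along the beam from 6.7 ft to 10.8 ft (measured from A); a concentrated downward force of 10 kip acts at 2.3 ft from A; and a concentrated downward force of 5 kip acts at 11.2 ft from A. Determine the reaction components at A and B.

A_x = 0, A_y = 20.01 kip, B_y = 39.67 kip

Resultant of the distributed load: 4.8 × 4.1 = 19.68 kip at 8.75 ft from A.
Taking moments about A: B_y·14.4 − 25·12.8 − (4.8·4.1)·8.75 − 10·2.3 − 5·11.2 = 0 → B_y = 571.2/14.4 = 39.6667 ≈ 39.67 kip.
ΣF_y = 0: A_y + 39.6667 − 25 − 4.8·4.1 − 10 − 5 = 0 → A_y = 20.01 kip.
ΣF_x = 0: no horizontal applied forces, so A_x = 0.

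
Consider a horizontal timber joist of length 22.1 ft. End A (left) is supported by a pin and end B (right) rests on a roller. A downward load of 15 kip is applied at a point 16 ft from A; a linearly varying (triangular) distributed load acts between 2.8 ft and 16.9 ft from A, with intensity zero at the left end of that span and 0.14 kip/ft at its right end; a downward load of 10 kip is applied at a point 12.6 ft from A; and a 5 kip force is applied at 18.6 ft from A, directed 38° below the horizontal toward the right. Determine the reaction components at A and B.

A_x = -3.940 kip, A_y = 9.369 kip, B_y = 19.70 kip

Resultant of the triangular load: ½ × 0.14 × 14.1 = 0.987 kip, acting at 12.2 ft from A (one-third of the span from the peak).
Taking moments about A: B_y·22.1 − 15·16 − (½·0.14·14.1)·12.2 − 10·12.6 − 5·sin38°·18.6 = 0 → B_y = 435.298/22.1 = 19.6967 ≈ 19.70 kip.
ΣF_y = 0: A_y + 19.6967 − 15 − ½·0.14·14.1 − 10 − 5·sin38° = 0 → A_y = 9.369 kip.
ΣF_x = 0: A_x + 5·cos38° = 0 → A_x = -3.940 kip.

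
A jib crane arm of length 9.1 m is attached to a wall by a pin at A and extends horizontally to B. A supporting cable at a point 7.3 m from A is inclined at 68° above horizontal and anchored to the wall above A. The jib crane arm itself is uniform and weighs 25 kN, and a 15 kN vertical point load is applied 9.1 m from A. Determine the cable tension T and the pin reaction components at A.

ΣM about A: T·sin68°·7.3 − 25·4.55 − 15·9.1 = 0 → T = 250.25/(7.3·0.927184) = 36.9731 ≈ 36.97 kN.
ΣF_x = 0: A_x − T·cos68° = 0 → A_x = 36.9731 × 0.374607 = 13.85 kN.
ΣF_y = 0: A_y + T·sin68° − 25 − 15 = 0 → A_y = 40 − 36.9731 × 0.927184 = 5.719 kN.

T = 36.97 kN, A_x = 13.85 kN, A_y = 5.719 kN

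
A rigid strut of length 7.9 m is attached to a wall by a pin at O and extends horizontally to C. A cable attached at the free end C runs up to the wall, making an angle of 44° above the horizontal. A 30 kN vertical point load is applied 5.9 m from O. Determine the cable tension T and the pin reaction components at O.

T = 32.25 kN, O_x = 23.20 kN, O_y = 7.595 kN

ΣM about O: T·sin44°·7.9 − 30·5.9 = 0 → T = 177/(7.9·0.694658) = 32.2534 ≈ 32.25 kN.
ΣF_x = 0: O_x − T·cos44° = 0 → O_x = 32.2534 × 0.71934 = 23.20 kN.
ΣF_y = 0: O_y + T·sin44° − 30 = 0 → O_y = 30 − 32.2534 × 0.694658 = 7.595 kN.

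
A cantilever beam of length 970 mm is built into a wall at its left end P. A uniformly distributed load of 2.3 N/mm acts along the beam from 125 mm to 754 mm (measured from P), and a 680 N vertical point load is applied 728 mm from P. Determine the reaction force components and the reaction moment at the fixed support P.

Resultant of the distributed load: 2.3 × 629 = 1446.7 N at 439.5 mm from P.
ΣF_x = 0: P_x = 0.
ΣF_y = 0: P_y − 2.3·629 − 680 = 0 → P_y = 2127 N.
ΣM about P: M_P − (2.3·629)·439.5 − 680·728 = 0 → M_P = 1131000 N·mm.

P_x = 0, P_y = 2127 N, M_P = 1131000 N·mm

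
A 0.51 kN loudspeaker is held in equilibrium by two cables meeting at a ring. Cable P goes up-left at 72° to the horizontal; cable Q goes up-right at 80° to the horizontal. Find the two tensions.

T_P = 0.1886 kN, T_Q = 0.3357 kN

ΣF_x = 0: −T_P·cos72° + T_Q·cos80° = 0 → T_Q = 1.77956·T_P.
ΣF_y = 0: T_P·sin72° + T_Q·sin80° = 0.51.
Substitute: T_P·(0.951057 + 1.77956·0.984808) = 0.51 → T_P = 0.188639 ≈ 0.1886 kN.
Then T_Q = 1.77956 × 0.188639 = 0.3357 kN.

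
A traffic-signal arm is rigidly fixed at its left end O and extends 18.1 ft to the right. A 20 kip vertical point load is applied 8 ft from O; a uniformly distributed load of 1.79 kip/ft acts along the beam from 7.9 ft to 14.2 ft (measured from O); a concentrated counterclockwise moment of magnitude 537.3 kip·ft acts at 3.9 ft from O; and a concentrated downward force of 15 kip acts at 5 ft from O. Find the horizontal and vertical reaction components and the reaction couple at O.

Resultant of the distributed load: 1.79 × 6.3 = 11.277 kip at 11.05 ft from O.
ΣF_x = 0: O_x = 0.
ΣF_y = 0: O_y − 20 − 1.79·6.3 − 15 = 0 → O_y = 46.28 kip.
ΣM about O: M_O − 20·8 − (1.79·6.3)·11.05 + 537.3 − 15·5 = 0 → M_O = -177.7 kip·ft.

O_x = 0, O_y = 46.28 kip, M_O = -177.7 kip·ft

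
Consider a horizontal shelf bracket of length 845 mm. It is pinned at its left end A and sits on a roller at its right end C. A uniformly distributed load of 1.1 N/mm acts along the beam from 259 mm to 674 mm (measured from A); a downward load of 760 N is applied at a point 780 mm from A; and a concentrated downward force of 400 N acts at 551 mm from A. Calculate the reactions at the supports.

Resultant of the distributed load: 1.1 × 415 = 456.5 N at 466.5 mm from A.
Moments about A: C_y·845 − (1.1·415)·466.5 − 760·780 − 400·551 = 0 → C_y = 1026157.25/845 = 1214.39 ≈ 1214 N.
ΣF_y = 0: A_y + 1214.39 − 1.1·415 − 760 − 400 = 0 → A_y = 402.1 N.
ΣF_x = 0: no horizontal applied forces, so A_x = 0.

A_x = 0, A_y = 402.1 N, C_y = 1214 N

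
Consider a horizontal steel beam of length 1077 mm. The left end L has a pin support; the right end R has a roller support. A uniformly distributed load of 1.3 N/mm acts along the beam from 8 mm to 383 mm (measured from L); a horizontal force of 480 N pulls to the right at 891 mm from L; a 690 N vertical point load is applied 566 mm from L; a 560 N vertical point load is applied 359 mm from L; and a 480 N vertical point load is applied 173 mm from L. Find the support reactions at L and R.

Resultant of the distributed load: 1.3 × 375 = 487.5 N at 195.5 mm from L.
Moments about L: R_y·1077 − (1.3·375)·195.5 − 690·566 − 560·359 − 480·173 = 0 → R_y = 769926.25/1077 = 714.88 ≈ 714.9 N.
ΣF_y = 0: L_y + 714.88 − 1.3·375 − 690 − 560 − 480 = 0 → L_y = 1503 N.
ΣF_x = 0: L_x + 480 = 0 → L_x = -480.0 N.

L_x = -480.0 N, L_y = 1503 N, R_y = 714.9 N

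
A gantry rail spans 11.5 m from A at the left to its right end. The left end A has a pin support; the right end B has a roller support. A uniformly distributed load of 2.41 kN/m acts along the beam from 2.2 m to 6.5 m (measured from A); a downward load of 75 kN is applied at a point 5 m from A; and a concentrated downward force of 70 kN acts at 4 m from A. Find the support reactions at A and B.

A_x = 0, A_y = 94.49 kN, B_y = 60.88 kN

Resultant of the distributed load: 2.41 × 4.3 = 10.363 kN at 4.35 m from A.
ΣM about A: B_y·11.5 − (2.41·4.3)·4.35 − 75·5 − 70·4 = 0 → B_y = 700.07905/11.5 = 60.8764 ≈ 60.88 kN.
ΣF_y = 0: A_y + 60.8764 − 2.41·4.3 − 75 − 70 = 0 → A_y = 94.49 kN.
ΣF_x = 0: no horizontal applied forces, so A_x = 0.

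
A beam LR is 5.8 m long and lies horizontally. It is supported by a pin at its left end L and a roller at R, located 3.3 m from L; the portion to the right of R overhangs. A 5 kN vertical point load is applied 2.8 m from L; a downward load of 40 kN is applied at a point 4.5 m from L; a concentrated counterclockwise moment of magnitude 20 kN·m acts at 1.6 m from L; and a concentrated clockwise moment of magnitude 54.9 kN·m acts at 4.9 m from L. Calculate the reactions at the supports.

L_x = 0, L_y = -24.36 kN, R_y = 69.36 kN

Moments about L: R_y·3.3 − 5·2.8 − 40·4.5 + 20 − 54.9 = 0 → R_y = 228.9/3.3 = 69.3636 ≈ 69.36 kN.
ΣF_y = 0: L_y + 69.3636 − 5 − 40 = 0 → L_y = -24.36 kN.
ΣF_x = 0: no horizontal applied forces, so L_x = 0.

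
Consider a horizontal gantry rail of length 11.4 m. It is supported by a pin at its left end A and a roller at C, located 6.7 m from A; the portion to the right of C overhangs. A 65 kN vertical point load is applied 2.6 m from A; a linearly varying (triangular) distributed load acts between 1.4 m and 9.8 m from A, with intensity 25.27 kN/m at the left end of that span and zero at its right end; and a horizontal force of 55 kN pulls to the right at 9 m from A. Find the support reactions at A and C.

A_x = -55.00 kN, A_y = 79.38 kN, C_y = 91.76 kN

Resultant of the triangular load: ½ × 25.27 × 8.4 = 106.134 kN, acting at 4.2 m from A (one-third of the span from the peak).
ΣM about A: C_y·6.7 − 65·2.6 − (½·25.27·8.4)·4.2 = 0 → C_y = 614.7628/6.7 = 91.7556 ≈ 91.76 kN.
ΣF_y = 0: A_y + 91.7556 − 65 − ½·25.27·8.4 = 0 → A_y = 79.38 kN.
ΣF_x = 0: A_x + 55 = 0 → A_x = -55.00 kN.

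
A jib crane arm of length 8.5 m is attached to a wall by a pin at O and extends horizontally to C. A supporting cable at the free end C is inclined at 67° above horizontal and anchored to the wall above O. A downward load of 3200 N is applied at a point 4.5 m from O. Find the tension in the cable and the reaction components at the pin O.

ΣM about O: T·sin67°·8.5 − 3200·4.5 = 0 → T = 14400/(8.5·0.920505) = 1840.42 ≈ 1840 N.
ΣF_x = 0: O_x − T·cos67° = 0 → O_x = 1840.42 × 0.390731 = 719.1 N.
ΣF_y = 0: O_y + T·sin67° − 3200 = 0 → O_y = 3200 − 1840.42 × 0.920505 = 1506 N.

T = 1840 N, O_x = 719.1 N, O_y = 1506 N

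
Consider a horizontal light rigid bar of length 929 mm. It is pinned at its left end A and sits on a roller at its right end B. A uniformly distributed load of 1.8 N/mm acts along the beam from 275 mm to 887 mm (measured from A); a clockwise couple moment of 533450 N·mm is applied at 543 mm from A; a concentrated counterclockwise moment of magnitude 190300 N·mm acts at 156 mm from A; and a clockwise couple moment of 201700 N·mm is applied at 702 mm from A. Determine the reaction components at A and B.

Resultant of the distributed load: 1.8 × 612 = 1101.6 N at 581 mm from A.
Moments about A: B_y·929 − (1.8·612)·581 − 533450 + 190300 − 201700 = 0 → B_y = 1184879.6/929 = 1275.44 ≈ 1275 N.
ΣF_y = 0: A_y + 1275.44 − 1.8·612 = 0 → A_y = -173.8 N.
ΣF_x = 0: no horizontal applied forces, so A_x = 0.

A_x = 0, A_y = -173.8 N, B_y = 1275 N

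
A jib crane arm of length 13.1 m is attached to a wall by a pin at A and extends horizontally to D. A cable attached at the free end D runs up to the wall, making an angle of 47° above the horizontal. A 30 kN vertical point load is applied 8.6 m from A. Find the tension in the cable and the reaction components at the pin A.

ΣM about A: T·sin47°·13.1 − 30·8.6 = 0 → T = 258/(13.1·0.731354) = 26.929 ≈ 26.93 kN.
ΣF_x = 0: A_x − T·cos47° = 0 → A_x = 26.929 × 0.681998 = 18.37 kN.
ΣF_y = 0: A_y + T·sin47° − 30 = 0 → A_y = 30 − 26.929 × 0.731354 = 10.31 kN.

T = 26.93 kN, A_x = 18.37 kN, A_y = 10.31 kN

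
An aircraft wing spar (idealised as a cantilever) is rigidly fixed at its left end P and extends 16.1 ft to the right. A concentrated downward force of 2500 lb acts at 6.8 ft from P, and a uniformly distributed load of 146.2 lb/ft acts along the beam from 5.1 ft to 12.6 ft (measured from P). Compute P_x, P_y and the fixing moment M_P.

P_x = 0, P_y = 3596 lb, M_P = 26700 lb·ft

Resultant of the distributed load: 146.2 × 7.5 = 1096.5 lb at 8.85 ft from P.
ΣF_x = 0: P_x = 0.
ΣF_y = 0: P_y − 2500 − 146.2·7.5 = 0 → P_y = 3596 lb.
ΣM about P: M_P − 2500·6.8 − (146.2·7.5)·8.85 = 0 → M_P = 26700 lb·ft.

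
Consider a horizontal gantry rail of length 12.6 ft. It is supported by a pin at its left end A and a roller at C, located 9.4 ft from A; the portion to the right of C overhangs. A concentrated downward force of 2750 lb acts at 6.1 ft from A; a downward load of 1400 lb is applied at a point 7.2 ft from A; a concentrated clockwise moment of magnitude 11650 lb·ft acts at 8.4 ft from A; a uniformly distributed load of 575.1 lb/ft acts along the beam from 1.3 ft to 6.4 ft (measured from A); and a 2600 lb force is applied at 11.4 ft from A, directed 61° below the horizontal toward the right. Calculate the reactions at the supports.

A_x = -1261 lb, A_y = 1302 lb, C_y = 8055 lb

Resultant of the distributed load: 575.1 × 5.1 = 2933.01 lb at 3.85 ft from A.
ΣM about A: C_y·9.4 − 2750·6.1 − 1400·7.2 − 11650 − (575.1·5.1)·3.85 − 2600·sin61°·11.4 = 0 → C_y = 75720.8/9.4 = 8055.4 ≈ 8055 lb.
ΣF_y = 0: A_y + 8055.4 − 2750 − 1400 − 575.1·5.1 − 2600·sin61° = 0 → A_y = 1302 lb.
ΣF_x = 0: A_x + 2600·cos61° = 0 → A_x = -1261 lb.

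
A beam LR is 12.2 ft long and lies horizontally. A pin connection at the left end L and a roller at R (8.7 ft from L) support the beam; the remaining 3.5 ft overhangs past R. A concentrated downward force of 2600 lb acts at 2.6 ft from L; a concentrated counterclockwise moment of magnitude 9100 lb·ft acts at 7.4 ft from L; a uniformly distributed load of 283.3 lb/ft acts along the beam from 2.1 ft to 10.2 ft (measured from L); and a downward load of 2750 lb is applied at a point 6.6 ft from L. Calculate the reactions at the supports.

Resultant of the distributed load: 283.3 × 8.1 = 2294.73 lb at 6.15 ft from L.
Moments about L: R_y·8.7 − 2600·2.6 + 9100 − (283.3·8.1)·6.15 − 2750·6.6 = 0 → R_y = 29922.5895/8.7 = 3439.38 ≈ 3439 lb.
ΣF_y = 0: L_y + 3439.38 − 2600 − 283.3·8.1 − 2750 = 0 → L_y = 4205 lb.
ΣF_x = 0: no horizontal applied forces, so L_x = 0.

L_x = 0, L_y = 4205 lb, R_y = 3439 lb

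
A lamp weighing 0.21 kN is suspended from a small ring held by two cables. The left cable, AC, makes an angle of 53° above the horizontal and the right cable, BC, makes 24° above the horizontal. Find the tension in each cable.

T_AC = 0.1969 kN, T_BC = 0.1297 kN

ΣF_x = 0: −T_AC·cos53° + T_BC·cos24° = 0 → T_BC = 0.658769·T_AC.
ΣF_y = 0: T_AC·sin53° + T_BC·sin24° = 0.21.
Substitute: T_AC·(0.798636 + 0.658769·0.406737) = 0.21 → T_AC = 0.196891 ≈ 0.1969 kN.
Then T_BC = 0.658769 × 0.196891 = 0.1297 kN.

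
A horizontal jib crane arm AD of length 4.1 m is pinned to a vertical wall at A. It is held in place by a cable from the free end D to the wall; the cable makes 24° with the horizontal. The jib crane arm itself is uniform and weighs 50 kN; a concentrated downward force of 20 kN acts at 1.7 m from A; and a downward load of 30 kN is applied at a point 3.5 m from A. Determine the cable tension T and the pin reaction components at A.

T = 144.8 kN, A_x = 132.3 kN, A_y = 41.10 kN

ΣM about A: T·sin24°·4.1 − 50·2.05 − 20·1.7 − 30·3.5 = 0 → T = 241.5/(4.1·0.406737) = 144.817 ≈ 144.8 kN.
ΣF_x = 0: A_x − T·cos24° = 0 → A_x = 144.817 × 0.913545 = 132.3 kN.
ΣF_y = 0: A_y + T·sin24° − 50 − 20 − 30 = 0 → A_y = 100 − 144.817 × 0.406737 = 41.10 kN.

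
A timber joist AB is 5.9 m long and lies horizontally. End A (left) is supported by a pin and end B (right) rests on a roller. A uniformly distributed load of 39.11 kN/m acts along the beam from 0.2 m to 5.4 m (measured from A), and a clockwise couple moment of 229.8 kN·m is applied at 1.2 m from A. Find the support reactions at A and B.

Resultant of the distributed load: 39.11 × 5.2 = 203.372 kN at 2.8 m from A.
Moments about A: B_y·5.9 − (39.11·5.2)·2.8 − 229.8 = 0 → B_y = 799.2416/5.9 = 135.465 ≈ 135.5 kN.
ΣF_y = 0: A_y + 135.465 − 39.11·5.2 = 0 → A_y = 67.91 kN.
ΣF_x = 0: no horizontal applied forces, so A_x = 0.

A_x = 0, A_y = 67.91 kN, B_y = 135.5 kN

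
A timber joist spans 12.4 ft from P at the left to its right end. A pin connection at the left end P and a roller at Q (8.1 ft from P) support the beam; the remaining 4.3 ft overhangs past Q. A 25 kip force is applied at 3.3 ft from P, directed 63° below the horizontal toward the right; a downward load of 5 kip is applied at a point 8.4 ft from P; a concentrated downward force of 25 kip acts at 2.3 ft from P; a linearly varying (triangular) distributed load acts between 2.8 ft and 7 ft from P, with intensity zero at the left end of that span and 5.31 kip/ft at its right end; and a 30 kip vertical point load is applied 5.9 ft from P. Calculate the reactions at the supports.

Resultant of the triangular load: ½ × 5.31 × 4.2 = 11.151 kip, acting at 5.6 ft from P (one-third of the span from the peak).
ΣM about P: Q_y·8.1 − 25·sin63°·3.3 − 5·8.4 − 25·2.3 − (½·5.31·4.2)·5.6 − 30·5.9 = 0 → Q_y = 412.454/8.1 = 50.9202 ≈ 50.92 kip.
ΣF_y = 0: P_y + 50.9202 − 25·sin63° − 5 − 25 − ½·5.31·4.2 − 30 = 0 → P_y = 42.51 kip.
ΣF_x = 0: P_x + 25·cos63° = 0 → P_x = -11.35 kip.

P_x = -11.35 kip, P_y = 42.51 kip, Q_y = 50.92 kip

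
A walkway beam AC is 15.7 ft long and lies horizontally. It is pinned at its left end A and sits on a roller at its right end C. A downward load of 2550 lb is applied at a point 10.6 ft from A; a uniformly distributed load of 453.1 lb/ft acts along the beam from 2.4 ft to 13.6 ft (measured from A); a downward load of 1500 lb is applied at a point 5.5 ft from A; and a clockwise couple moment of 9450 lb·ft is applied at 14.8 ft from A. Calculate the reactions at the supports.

A_x = 0, A_y = 3690 lb, C_y = 5435 lb

Resultant of the distributed load: 453.1 × 11.2 = 5074.72 lb at 8 ft from A.
ΣM about A: C_y·15.7 − 2550·10.6 − (453.1·11.2)·8 − 1500·5.5 − 9450 = 0 → C_y = 85327.76/15.7 = 5434.89 ≈ 5435 lb.
ΣF_y = 0: A_y + 5434.89 − 2550 − 453.1·11.2 − 1500 = 0 → A_y = 3690 lb.
ΣF_x = 0: no horizontal applied forces, so A_x = 0.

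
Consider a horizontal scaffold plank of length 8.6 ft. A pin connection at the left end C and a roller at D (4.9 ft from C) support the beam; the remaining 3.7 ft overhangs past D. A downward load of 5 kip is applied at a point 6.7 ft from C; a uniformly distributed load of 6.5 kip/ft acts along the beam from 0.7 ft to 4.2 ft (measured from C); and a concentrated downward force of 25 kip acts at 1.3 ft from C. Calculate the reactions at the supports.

C_x = 0, C_y = 27.91 kip, D_y = 24.84 kip

Resultant of the distributed load: 6.5 × 3.5 = 22.75 kip at 2.45 ft from C.
Taking moments about C: D_y·4.9 − 5·6.7 − (6.5·3.5)·2.45 − 25·1.3 = 0 → D_y = 121.7375/4.9 = 24.8444 ≈ 24.84 kip.
ΣF_y = 0: C_y + 24.8444 − 5 − 6.5·3.5 − 25 = 0 → C_y = 27.91 kip.
ΣF_x = 0: no horizontal applied forces, so C_x = 0.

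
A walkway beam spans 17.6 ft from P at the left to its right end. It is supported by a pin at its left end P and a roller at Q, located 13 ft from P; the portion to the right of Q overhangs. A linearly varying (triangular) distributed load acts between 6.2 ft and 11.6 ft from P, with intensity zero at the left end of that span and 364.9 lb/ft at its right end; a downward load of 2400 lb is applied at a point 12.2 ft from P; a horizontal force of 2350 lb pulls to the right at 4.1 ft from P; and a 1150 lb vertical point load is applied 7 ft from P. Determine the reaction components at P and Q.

Resultant of the triangular load: ½ × 364.9 × 5.4 = 985.23 lb, acting at 9.8 ft from P (one-third of the span from the peak).
ΣM about P: Q_y·13 − (½·364.9·5.4)·9.8 − 2400·12.2 − 1150·7 = 0 → Q_y = 46985.254/13 = 3614.25 ≈ 3614 lb.
ΣF_y = 0: P_y + 3614.25 − ½·364.9·5.4 − 2400 − 1150 = 0 → P_y = 921.0 lb.
ΣF_x = 0: P_x + 2350 = 0 → P_x = -2350 lb.

P_x = -2350 lb, P_y = 921.0 lb, Q_y = 3614 lb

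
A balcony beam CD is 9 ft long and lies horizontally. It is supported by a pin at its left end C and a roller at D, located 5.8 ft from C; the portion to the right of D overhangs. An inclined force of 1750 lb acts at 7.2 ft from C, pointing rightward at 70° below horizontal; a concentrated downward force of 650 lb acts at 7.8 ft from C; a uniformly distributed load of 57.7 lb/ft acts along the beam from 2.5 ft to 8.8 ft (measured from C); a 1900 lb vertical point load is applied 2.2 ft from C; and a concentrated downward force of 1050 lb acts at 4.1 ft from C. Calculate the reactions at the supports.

Resultant of the distributed load: 57.7 × 6.3 = 363.51 lb at 5.65 ft from C.
Moments about C: D_y·5.8 − 1750·sin70°·7.2 − 650·7.8 − (57.7·6.3)·5.65 − 1900·2.2 − 1050·4.1 = 0 → D_y = 27449/5.8 = 4732.59 ≈ 4733 lb.
ΣF_y = 0: C_y + 4732.59 − 1750·sin70° − 650 − 57.7·6.3 − 1900 − 1050 = 0 → C_y = 875.4 lb.
ΣF_x = 0: C_x + 1750·cos70° = 0 → C_x = -598.5 lb.

C_x = -598.5 lb, C_y = 875.4 lb, D_y = 4733 lb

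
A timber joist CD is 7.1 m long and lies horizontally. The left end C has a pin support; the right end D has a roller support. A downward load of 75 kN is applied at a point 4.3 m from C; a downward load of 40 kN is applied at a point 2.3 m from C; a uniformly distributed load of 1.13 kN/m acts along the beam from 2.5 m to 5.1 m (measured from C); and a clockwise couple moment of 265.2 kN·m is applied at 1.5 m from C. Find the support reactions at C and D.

C_x = 0, C_y = 20.63 kN, D_y = 97.30 kN

Resultant of the distributed load: 1.13 × 2.6 = 2.938 kN at 3.8 m from C.
Taking moments about C: D_y·7.1 − 75·4.3 − 40·2.3 − (1.13·2.6)·3.8 − 265.2 = 0 → D_y = 690.8644/7.1 = 97.3048 ≈ 97.30 kN.
ΣF_y = 0: C_y + 97.3048 − 75 − 40 − 1.13·2.6 = 0 → C_y = 20.63 kN.
ΣF_x = 0: no horizontal applied forces, so C_x = 0.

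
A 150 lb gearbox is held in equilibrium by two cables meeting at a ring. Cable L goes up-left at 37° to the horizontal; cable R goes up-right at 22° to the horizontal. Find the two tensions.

ΣF_x = 0: −T_L·cos37° + T_R·cos22° = 0 → T_R = 0.861356·T_L.
ΣF_y = 0: T_L·sin37° + T_R·sin22° = 150.
Substitute: T_L·(0.601815 + 0.861356·0.374607) = 150 → T_L = 162.252 ≈ 162.3 lb.
Then T_R = 0.861356 × 162.252 = 139.8 lb.

T_L = 162.3 lb, T_R = 139.8 lb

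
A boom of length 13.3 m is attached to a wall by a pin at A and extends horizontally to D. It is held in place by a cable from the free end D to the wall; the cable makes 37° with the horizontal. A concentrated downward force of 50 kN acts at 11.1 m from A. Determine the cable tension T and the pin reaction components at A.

T = 69.34 kN, A_x = 55.38 kN, A_y = 8.271 kN

ΣM about A: T·sin37°·13.3 − 50·11.1 = 0 → T = 555/(13.3·0.601815) = 69.3391 ≈ 69.34 kN.
ΣF_x = 0: A_x − T·cos37° = 0 → A_x = 69.3391 × 0.798636 = 55.38 kN.
ΣF_y = 0: A_y + T·sin37° − 50 = 0 → A_y = 50 − 69.3391 × 0.601815 = 8.271 kN.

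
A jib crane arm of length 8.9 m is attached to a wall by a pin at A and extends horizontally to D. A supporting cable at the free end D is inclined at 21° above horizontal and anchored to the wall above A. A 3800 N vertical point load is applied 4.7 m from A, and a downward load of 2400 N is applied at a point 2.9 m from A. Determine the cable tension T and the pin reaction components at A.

T = 7782 N, A_x = 7265 N, A_y = 3411 N

ΣM about A: T·sin21°·8.9 − 3800·4.7 − 2400·2.9 = 0 → T = 24820/(8.9·0.358368) = 7781.84 ≈ 7782 N.
ΣF_x = 0: A_x − T·cos21° = 0 → A_x = 7781.84 × 0.93358 = 7265 N.
ΣF_y = 0: A_y + T·sin21° − 3800 − 2400 = 0 → A_y = 6200 − 7781.84 × 0.358368 = 3411 N.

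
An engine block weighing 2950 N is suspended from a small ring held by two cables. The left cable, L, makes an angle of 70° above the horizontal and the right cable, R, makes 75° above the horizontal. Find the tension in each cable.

ΣF_x = 0: −T_L·cos70° + T_R·cos75° = 0 → T_R = 1.32146·T_L.
ΣF_y = 0: T_L·sin70° + T_R·sin75° = 2950.
Substitute: T_L·(0.939693 + 1.32146·0.965926) = 2950 → T_L = 1331.15 ≈ 1331 N.
Then T_R = 1.32146 × 1331.15 = 1759 N.

T_L = 1331 N, T_R = 1759 N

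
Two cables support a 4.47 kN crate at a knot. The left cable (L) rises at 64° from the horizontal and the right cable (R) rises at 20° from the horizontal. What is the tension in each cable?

T_L = 4.224 kN, T_R = 1.970 kN

ΣF_x = 0: −T_L·cos64° + T_R·cos20° = 0 → T_R = 0.466505·T_L.
ΣF_y = 0: T_L·sin64° + T_R·sin20° = 4.47.
Substitute: T_L·(0.898794 + 0.466505·0.34202) = 4.47 → T_L = 4.22356 ≈ 4.224 kN.
Then T_R = 0.466505 × 4.22356 = 1.970 kN.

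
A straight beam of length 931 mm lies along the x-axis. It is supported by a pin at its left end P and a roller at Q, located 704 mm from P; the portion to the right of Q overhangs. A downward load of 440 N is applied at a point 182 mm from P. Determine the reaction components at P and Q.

P_x = 0, P_y = 326.2 N, Q_y = 113.8 N

Taking moments about P: Q_y·704 − 440·182 = 0 → Q_y = 80080/704 = 113.75 ≈ 113.8 N.
ΣF_y = 0: P_y + 113.75 − 440 = 0 → P_y = 326.2 N.
ΣF_x = 0: no horizontal applied forces, so P_x = 0.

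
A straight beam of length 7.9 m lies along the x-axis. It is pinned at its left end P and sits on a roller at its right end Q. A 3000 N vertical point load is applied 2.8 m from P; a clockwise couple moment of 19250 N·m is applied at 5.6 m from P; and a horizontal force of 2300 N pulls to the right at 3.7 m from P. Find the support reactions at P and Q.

P_x = -2300 N, P_y = -500.0 N, Q_y = 3500 N

ΣM about P: Q_y·7.9 − 3000·2.8 − 19250 = 0 → Q_y = 27650/7.9 = 3500 N.
ΣF_y = 0: P_y + 3500 − 3000 = 0 → P_y = -500.0 N.
ΣF_x = 0: P_x + 2300 = 0 → P_x = -2300 N.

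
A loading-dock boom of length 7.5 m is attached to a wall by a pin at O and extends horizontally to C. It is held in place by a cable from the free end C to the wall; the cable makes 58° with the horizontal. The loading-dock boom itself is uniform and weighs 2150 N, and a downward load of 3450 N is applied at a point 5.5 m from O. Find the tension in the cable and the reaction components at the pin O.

T = 4251 N, O_x = 2253 N, O_y = 1995 N

ΣM about O: T·sin58°·7.5 − 2150·3.75 − 3450·5.5 = 0 → T = 27037.5/(7.5·0.848048) = 4250.94 ≈ 4251 N.
ΣF_x = 0: O_x − T·cos58° = 0 → O_x = 4250.94 × 0.529919 = 2253 N.
ΣF_y = 0: O_y + T·sin58° − 2150 − 3450 = 0 → O_y = 5600 − 4250.94 × 0.848048 = 1995 N.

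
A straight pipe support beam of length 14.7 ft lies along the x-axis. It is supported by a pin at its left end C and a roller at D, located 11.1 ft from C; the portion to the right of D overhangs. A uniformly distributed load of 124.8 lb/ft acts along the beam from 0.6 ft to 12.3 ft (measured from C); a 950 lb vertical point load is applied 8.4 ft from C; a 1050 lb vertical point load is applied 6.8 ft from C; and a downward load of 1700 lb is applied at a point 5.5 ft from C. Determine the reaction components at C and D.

C_x = 0, C_y = 2107 lb, D_y = 3053 lb

Resultant of the distributed load: 124.8 × 11.7 = 1460.16 lb at 6.45 ft from C.
ΣM about C: D_y·11.1 − (124.8·11.7)·6.45 − 950·8.4 − 1050·6.8 − 1700·5.5 = 0 → D_y = 33888.032/11.1 = 3052.98 ≈ 3053 lb.
ΣF_y = 0: C_y + 3052.98 − 124.8·11.7 − 950 − 1050 − 1700 = 0 → C_y = 2107 lb.
ΣF_x = 0: no horizontal applied forces, so C_x = 0.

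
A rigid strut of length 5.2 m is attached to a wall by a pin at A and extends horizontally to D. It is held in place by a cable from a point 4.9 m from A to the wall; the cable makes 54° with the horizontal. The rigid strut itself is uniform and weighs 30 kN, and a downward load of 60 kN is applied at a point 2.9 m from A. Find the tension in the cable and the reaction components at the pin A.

ΣM about A: T·sin54°·4.9 − 30·2.6 − 60·2.9 = 0 → T = 252/(4.9·0.809017) = 63.5692 ≈ 63.57 kN.
ΣF_x = 0: A_x − T·cos54° = 0 → A_x = 63.5692 × 0.587785 = 37.37 kN.
ΣF_y = 0: A_y + T·sin54° − 30 − 60 = 0 → A_y = 90 − 63.5692 × 0.809017 = 38.57 kN.

T = 63.57 kN, A_x = 37.37 kN, A_y = 38.57 kN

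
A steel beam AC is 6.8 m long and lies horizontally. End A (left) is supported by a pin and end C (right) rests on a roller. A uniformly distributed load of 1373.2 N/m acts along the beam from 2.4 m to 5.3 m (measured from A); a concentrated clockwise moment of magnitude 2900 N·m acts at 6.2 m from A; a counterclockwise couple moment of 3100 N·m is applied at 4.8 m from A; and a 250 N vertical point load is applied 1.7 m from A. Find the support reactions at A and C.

A_x = 0, A_y = 1945 N, C_y = 2288 N

Resultant of the distributed load: 1373.2 × 2.9 = 3982.28 N at 3.85 m from A.
Moments about A: C_y·6.8 − (1373.2·2.9)·3.85 − 2900 + 3100 − 250·1.7 = 0 → C_y = 15556.778/6.8 = 2287.76 ≈ 2288 N.
ΣF_y = 0: A_y + 2287.76 − 1373.2·2.9 − 250 = 0 → A_y = 1945 N.
ΣF_x = 0: no horizontal applied forces, so A_x = 0.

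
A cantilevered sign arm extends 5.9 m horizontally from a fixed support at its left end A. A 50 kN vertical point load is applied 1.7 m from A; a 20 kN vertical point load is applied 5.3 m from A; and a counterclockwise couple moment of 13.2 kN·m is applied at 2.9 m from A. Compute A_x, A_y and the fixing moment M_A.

A_x = 0, A_y = 70.00 kN, M_A = 177.8 kN·m

ΣF_x = 0: A_x = 0.
ΣF_y = 0: A_y − 50 − 20 = 0 → A_y = 70.00 kN.
ΣM about A: M_A − 50·1.7 − 20·5.3 + 13.2 = 0 → M_A = 177.8 kN·m.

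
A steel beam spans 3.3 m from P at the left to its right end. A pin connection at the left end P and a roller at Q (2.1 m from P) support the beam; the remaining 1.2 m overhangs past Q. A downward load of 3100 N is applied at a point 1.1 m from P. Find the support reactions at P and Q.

Moments about P: Q_y·2.1 − 3100·1.1 = 0 → Q_y = 3410/2.1 = 1623.81 ≈ 1624 N.
ΣF_y = 0: P_y + 1623.81 − 3100 = 0 → P_y = 1476 N.
ΣF_x = 0: no horizontal applied forces, so P_x = 0.

P_x = 0, P_y = 1476 N, Q_y = 1624 N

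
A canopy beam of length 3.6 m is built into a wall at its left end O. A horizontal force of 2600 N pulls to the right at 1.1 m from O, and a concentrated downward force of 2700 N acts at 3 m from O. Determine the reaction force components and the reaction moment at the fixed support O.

ΣF_x = 0: O_x + 2600 = 0 → O_x = -2600 N.
ΣF_y = 0: O_y − 2700 = 0 → O_y = 2700 N.
ΣM about O: M_O − 2700·3 = 0 → M_O = 8100 N·m.

O_x = -2600 N, O_y = 2700 N, M_O = 8100 N·m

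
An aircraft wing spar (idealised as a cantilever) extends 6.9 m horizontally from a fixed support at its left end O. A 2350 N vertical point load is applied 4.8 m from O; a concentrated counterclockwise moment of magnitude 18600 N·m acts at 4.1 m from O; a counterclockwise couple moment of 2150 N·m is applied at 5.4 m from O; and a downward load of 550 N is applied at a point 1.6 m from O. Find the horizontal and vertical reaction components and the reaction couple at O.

O_x = 0, O_y = 2900 N, M_O = -8590 N·m

ΣF_x = 0: O_x = 0.
ΣF_y = 0: O_y − 2350 − 550 = 0 → O_y = 2900 N.
ΣM about O: M_O − 2350·4.8 + 18600 + 2150 − 550·1.6 = 0 → M_O = -8590 N·m.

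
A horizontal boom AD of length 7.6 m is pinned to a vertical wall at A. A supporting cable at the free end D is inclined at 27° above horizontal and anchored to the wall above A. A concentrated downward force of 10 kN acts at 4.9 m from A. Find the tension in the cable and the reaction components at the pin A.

T = 14.20 kN, A_x = 12.65 kN, A_y = 3.553 kN

ΣM about A: T·sin27°·7.6 − 10·4.9 = 0 → T = 49/(7.6·0.45399) = 14.2016 ≈ 14.20 kN.
ΣF_x = 0: A_x − T·cos27° = 0 → A_x = 14.2016 × 0.891007 = 12.65 kN.
ΣF_y = 0: A_y + T·sin27° − 10 = 0 → A_y = 10 − 14.2016 × 0.45399 = 3.553 kN.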